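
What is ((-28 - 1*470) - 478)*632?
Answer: -616832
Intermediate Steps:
((-28 - 1*470) - 478)*632 = ((-28 - 470) - 478)*632 = (-498 - 478)*632 = -976*632 = -616832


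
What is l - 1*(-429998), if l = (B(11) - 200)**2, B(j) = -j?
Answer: 474519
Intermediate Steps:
l = 44521 (l = (-1*11 - 200)**2 = (-11 - 200)**2 = (-211)**2 = 44521)
l - 1*(-429998) = 44521 - 1*(-429998) = 44521 + 429998 = 474519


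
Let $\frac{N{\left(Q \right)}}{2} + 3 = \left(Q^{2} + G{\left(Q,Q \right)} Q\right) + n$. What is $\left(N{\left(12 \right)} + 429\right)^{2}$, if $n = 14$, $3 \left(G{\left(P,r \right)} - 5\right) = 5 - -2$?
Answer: $837225$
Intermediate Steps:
$G{\left(P,r \right)} = \frac{22}{3}$ ($G{\left(P,r \right)} = 5 + \frac{5 - -2}{3} = 5 + \frac{5 + 2}{3} = 5 + \frac{1}{3} \cdot 7 = 5 + \frac{7}{3} = \frac{22}{3}$)
$N{\left(Q \right)} = 22 + 2 Q^{2} + \frac{44 Q}{3}$ ($N{\left(Q \right)} = -6 + 2 \left(\left(Q^{2} + \frac{22 Q}{3}\right) + 14\right) = -6 + 2 \left(14 + Q^{2} + \frac{22 Q}{3}\right) = -6 + \left(28 + 2 Q^{2} + \frac{44 Q}{3}\right) = 22 + 2 Q^{2} + \frac{44 Q}{3}$)
$\left(N{\left(12 \right)} + 429\right)^{2} = \left(\left(22 + 2 \cdot 12^{2} + \frac{44}{3} \cdot 12\right) + 429\right)^{2} = \left(\left(22 + 2 \cdot 144 + 176\right) + 429\right)^{2} = \left(\left(22 + 288 + 176\right) + 429\right)^{2} = \left(486 + 429\right)^{2} = 915^{2} = 837225$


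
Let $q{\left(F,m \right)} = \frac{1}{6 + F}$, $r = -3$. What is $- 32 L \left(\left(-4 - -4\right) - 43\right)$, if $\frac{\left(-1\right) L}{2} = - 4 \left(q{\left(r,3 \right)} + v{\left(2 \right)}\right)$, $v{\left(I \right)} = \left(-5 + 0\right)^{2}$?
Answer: $\frac{836608}{3} \approx 2.7887 \cdot 10^{5}$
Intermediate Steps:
$v{\left(I \right)} = 25$ ($v{\left(I \right)} = \left(-5\right)^{2} = 25$)
$L = \frac{608}{3}$ ($L = - 2 \left(- 4 \left(\frac{1}{6 - 3} + 25\right)\right) = - 2 \left(- 4 \left(\frac{1}{3} + 25\right)\right) = - 2 \left(\left(-4\right) \frac{76}{3}\right) = \left(-2\right) \left(- \frac{304}{3}\right) = \frac{608}{3} \approx 202.67$)
$- 32 L \left(\left(-4 - -4\right) - 43\right) = \left(-32\right) \frac{608}{3} \left(\left(-4 - -4\right) - 43\right) = - \frac{19456 \left(\left(-4 + 4\right) - 43\right)}{3} = - \frac{19456 \left(0 - 43\right)}{3} = \left(- \frac{19456}{3}\right) \left(-43\right) = \frac{836608}{3}$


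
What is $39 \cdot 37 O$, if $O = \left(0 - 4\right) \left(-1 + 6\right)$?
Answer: $-28860$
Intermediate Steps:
$O = -20$ ($O = \left(-4\right) 5 = -20$)
$39 \cdot 37 O = 39 \cdot 37 \left(-20\right) = 1443 \left(-20\right) = -28860$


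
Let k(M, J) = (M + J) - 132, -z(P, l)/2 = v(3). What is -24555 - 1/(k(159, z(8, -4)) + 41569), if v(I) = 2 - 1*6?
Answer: -1021586221/41604 ≈ -24555.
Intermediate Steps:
v(I) = -4 (v(I) = 2 - 6 = -4)
z(P, l) = 8 (z(P, l) = -2*(-4) = 8)
k(M, J) = -132 + J + M (k(M, J) = (J + M) - 132 = -132 + J + M)
-24555 - 1/(k(159, z(8, -4)) + 41569) = -24555 - 1/((-132 + 8 + 159) + 41569) = -24555 - 1/(35 + 41569) = -24555 - 1/41604 = -1021586221/41604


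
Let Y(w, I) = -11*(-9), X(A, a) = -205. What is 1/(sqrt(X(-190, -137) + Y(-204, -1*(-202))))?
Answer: -I*sqrt(106)/106 ≈ -0.097129*I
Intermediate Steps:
Y(w, I) = 99
1/(sqrt(X(-190, -137) + Y(-204, -1*(-202)))) = 1/(sqrt(-205 + 99)) = 1/(sqrt(-106)) = 1/(I*sqrt(106)) = -I*sqrt(106)/106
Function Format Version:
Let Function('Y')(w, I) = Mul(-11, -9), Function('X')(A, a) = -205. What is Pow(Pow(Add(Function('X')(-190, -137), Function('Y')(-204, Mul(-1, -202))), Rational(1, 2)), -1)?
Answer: Mul(Rational(-1, 106), I, Pow(106, Rational(1, 2))) ≈ Mul(-0.097129, I)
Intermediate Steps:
Function('Y')(w, I) = 99
Pow(Pow(Add(Function('X')(-190, -137), Function('Y')(-204, Mul(-1, -202))), Rational(1, 2)), -1) = Pow(Pow(Add(-205, 99), Rational(1, 2)), -1) = Pow(Pow(-106, Rational(1, 2)), -1) = Pow(Mul(I, Pow(106, Rational(1, 2))), -1) = Mul(Rational(-1, 106), I, Pow(106, Rational(1, 2)))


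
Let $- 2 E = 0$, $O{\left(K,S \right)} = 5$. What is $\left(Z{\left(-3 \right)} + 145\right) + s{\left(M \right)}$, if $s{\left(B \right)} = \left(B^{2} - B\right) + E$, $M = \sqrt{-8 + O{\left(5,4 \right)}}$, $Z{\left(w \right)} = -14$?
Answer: $128 - i \sqrt{3} \approx 128.0 - 1.732 i$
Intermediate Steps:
$E = 0$ ($E = \left(- \frac{1}{2}\right) 0 = 0$)
$M = i \sqrt{3}$ ($M = \sqrt{-8 + 5} = \sqrt{-3} = i \sqrt{3} \approx 1.732 i$)
$s{\left(B \right)} = B^{2} - B$ ($s{\left(B \right)} = \left(B^{2} - B\right) + 0 = B^{2} - B$)
$\left(Z{\left(-3 \right)} + 145\right) + s{\left(M \right)} = \left(-14 + 145\right) + i \sqrt{3} \left(-1 + i \sqrt{3}\right) = 131 + i \sqrt{3} \left(-1 + i \sqrt{3}\right)$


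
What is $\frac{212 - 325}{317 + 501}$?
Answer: $- \frac{113}{818} \approx -0.13814$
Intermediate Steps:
$\frac{212 - 325}{317 + 501} = - \frac{113}{818}$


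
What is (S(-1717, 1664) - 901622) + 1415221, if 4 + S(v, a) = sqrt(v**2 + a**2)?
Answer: 513595 + sqrt(5716985) ≈ 5.1599e+5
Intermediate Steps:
S(v, a) = -4 + sqrt(a**2 + v**2) (S(v, a) = -4 + sqrt(v**2 + a**2) = -4 + sqrt(a**2 + v**2))
(S(-1717, 1664) - 901622) + 1415221 = ((-4 + sqrt(1664**2 + (-1717)**2)) - 901622) + 1415221 = ((-4 + sqrt(2768896 + 2948089)) - 901622) + 1415221 = ((-4 + sqrt(5716985)) - 901622) + 1415221 = (-901626 + sqrt(5716985)) + 1415221 = 513595 + sqrt(5716985)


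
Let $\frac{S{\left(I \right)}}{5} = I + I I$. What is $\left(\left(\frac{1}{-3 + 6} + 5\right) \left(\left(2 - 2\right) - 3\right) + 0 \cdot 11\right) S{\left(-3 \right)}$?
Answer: $-480$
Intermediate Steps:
$S{\left(I \right)} = 5 I + 5 I^{2}$ ($S{\left(I \right)} = 5 \left(I + I I\right) = 5 \left(I + I^{2}\right) = 5 I + 5 I^{2}$)
$\left(\left(\frac{1}{-3 + 6} + 5\right) \left(\left(2 - 2\right) - 3\right) + 0 \cdot 11\right) S{\left(-3 \right)} = \left(\left(\frac{1}{-3 + 6} + 5\right) \left(\left(2 - 2\right) - 3\right) + 0 \cdot 11\right) 5 \left(-3\right) \left(1 - 3\right) = \left(\left(\frac{1}{3} + 5\right) \left(0 - 3\right) + 0\right) 5 \left(-3\right) \left(-2\right) = \left(\left(\frac{1}{3} + 5\right) \left(-3\right) + 0\right) 30 = \left(\frac{16}{3} \left(-3\right) + 0\right) 30 = \left(-16 + 0\right) 30 = \left(-16\right) 30 = -480$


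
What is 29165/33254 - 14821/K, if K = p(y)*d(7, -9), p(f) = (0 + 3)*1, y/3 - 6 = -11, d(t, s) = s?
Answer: 493644989/897858 ≈ 549.80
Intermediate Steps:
y = -15 (y = 18 + 3*(-11) = 18 - 33 = -15)
p(f) = 3 (p(f) = 3*1 = 3)
K = -27 (K = 3*(-9) = -27)
29165/33254 - 14821/K = 29165/33254 - 14821/(-27) = 29165*(1/33254) - 14821*(-1/27) = 29165/33254 + 14821/27 = 493644989/897858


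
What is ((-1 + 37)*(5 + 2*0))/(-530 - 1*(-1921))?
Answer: 180/1391 ≈ 0.12940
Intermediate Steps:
((-1 + 37)*(5 + 2*0))/(-530 - 1*(-1921)) = (36*(5 + 0))/(-530 + 1921) = (36*5)/1391 = 180*(1/1391) = 180/1391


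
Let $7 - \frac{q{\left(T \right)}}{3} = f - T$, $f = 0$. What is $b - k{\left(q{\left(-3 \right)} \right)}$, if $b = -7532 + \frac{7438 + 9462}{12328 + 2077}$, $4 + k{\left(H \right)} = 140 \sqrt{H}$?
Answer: $- \frac{21684788}{2881} - 280 \sqrt{3} \approx -8011.8$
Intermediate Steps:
$q{\left(T \right)} = 21 + 3 T$ ($q{\left(T \right)} = 21 - 3 \left(0 - T\right) = 21 - 3 \left(- T\right) = 21 + 3 T$)
$k{\left(H \right)} = -4 + 140 \sqrt{H}$
$b = - \frac{21696312}{2881}$ ($b = -7532 + \frac{16900}{14405} = -7532 + 16900 \cdot \frac{1}{14405} = -7532 + \frac{3380}{2881} = - \frac{21696312}{2881} \approx -7530.8$)
$b - k{\left(q{\left(-3 \right)} \right)} = - \frac{21696312}{2881} - \left(-4 + 140 \sqrt{21 + 3 \left(-3\right)}\right) = - \frac{21696312}{2881} - \left(-4 + 140 \sqrt{21 - 9}\right) = - \frac{21696312}{2881} - \left(-4 + 140 \sqrt{12}\right) = - \frac{21696312}{2881} - \left(-4 + 140 \cdot 2 \sqrt{3}\right) = - \frac{21696312}{2881} - \left(-4 + 280 \sqrt{3}\right) = - \frac{21696312}{2881} + \left(4 - 280 \sqrt{3}\right) = - \frac{21684788}{2881} - 280 \sqrt{3}$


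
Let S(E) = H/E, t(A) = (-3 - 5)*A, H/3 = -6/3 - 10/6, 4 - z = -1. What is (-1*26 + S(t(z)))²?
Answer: 1058841/1600 ≈ 661.78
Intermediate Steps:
z = 5 (z = 4 - 1*(-1) = 4 + 1 = 5)
H = -11 (H = 3*(-6/3 - 10/6) = 3*(-6*⅓ - 10*⅙) = 3*(-2 - 5/3) = 3*(-11/3) = -11)
t(A) = -8*A
S(E) = -11/E
(-1*26 + S(t(z)))² = (-1*26 - 11/((-8*5)))² = (-26 - 11/(-40))² = (-26 - 11*(-1/40))² = (-26 + 11/40)² = (-1029/40)² = 1058841/1600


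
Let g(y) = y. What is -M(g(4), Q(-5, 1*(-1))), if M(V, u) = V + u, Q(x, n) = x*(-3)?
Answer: -19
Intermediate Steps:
Q(x, n) = -3*x
-M(g(4), Q(-5, 1*(-1))) = -(4 - 3*(-5)) = -(4 + 15) = -1*19 = -19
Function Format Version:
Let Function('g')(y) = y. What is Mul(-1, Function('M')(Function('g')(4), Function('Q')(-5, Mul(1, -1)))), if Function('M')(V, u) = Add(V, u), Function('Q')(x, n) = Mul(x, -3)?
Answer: -19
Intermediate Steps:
Function('Q')(x, n) = Mul(-3, x)
Mul(-1, Function('M')(Function('g')(4), Function('Q')(-5, Mul(1, -1)))) = Mul(-1, Add(4, Mul(-3, -5))) = Mul(-1, Add(4, 15)) = Mul(-1, 19) = -19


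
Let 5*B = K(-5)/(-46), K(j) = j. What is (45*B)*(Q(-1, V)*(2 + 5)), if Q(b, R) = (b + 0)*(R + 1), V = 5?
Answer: -945/23 ≈ -41.087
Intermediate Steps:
Q(b, R) = b*(1 + R)
B = 1/46 (B = (-5/(-46))/5 = (-5*(-1/46))/5 = (⅕)*(5/46) = 1/46 ≈ 0.021739)
(45*B)*(Q(-1, V)*(2 + 5)) = (45*(1/46))*((-(1 + 5))*(2 + 5)) = 45*(-1*6*7)/46 = 45*(-6*7)/46 = (45/46)*(-42) = -945/23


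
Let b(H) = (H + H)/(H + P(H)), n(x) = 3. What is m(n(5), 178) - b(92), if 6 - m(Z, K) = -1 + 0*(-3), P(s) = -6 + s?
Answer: 531/89 ≈ 5.9663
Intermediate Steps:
m(Z, K) = 7 (m(Z, K) = 6 - (-1 + 0*(-3)) = 6 - (-1 + 0) = 6 - 1*(-1) = 6 + 1 = 7)
b(H) = 2*H/(-6 + 2*H) (b(H) = (H + H)/(H + (-6 + H)) = (2*H)/(-6 + 2*H) = 2*H/(-6 + 2*H))
m(n(5), 178) - b(92) = 7 - 92/(-3 + 92) = 7 - 92/89 = 531/89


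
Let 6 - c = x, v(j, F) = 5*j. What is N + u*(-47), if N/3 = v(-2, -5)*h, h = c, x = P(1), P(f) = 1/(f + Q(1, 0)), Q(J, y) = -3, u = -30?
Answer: 1215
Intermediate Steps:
P(f) = 1/(-3 + f) (P(f) = 1/(f - 3) = 1/(-3 + f))
x = -½ (x = 1/(-3 + 1) = 1/(-2) = -½ ≈ -0.50000)
c = 13/2 (c = 6 - 1*(-½) = 6 + ½ = 13/2 ≈ 6.5000)
h = 13/2 ≈ 6.5000
N = -195 (N = 3*((5*(-2))*(13/2)) = 3*(-10*13/2) = 3*(-65) = -195)
N + u*(-47) = -195 - 30*(-47) = -195 + 1410 = 1215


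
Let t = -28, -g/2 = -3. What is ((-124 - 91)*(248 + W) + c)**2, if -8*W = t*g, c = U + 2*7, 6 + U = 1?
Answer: 3343846276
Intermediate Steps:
g = 6 (g = -2*(-3) = 6)
U = -5 (U = -6 + 1 = -5)
c = 9 (c = -5 + 2*7 = -5 + 14 = 9)
W = 21 (W = -(-7)*6/2 = -1/8*(-168) = 21)
((-124 - 91)*(248 + W) + c)**2 = ((-124 - 91)*(248 + 21) + 9)**2 = (-215*269 + 9)**2 = (-57835 + 9)**2 = (-57826)**2 = 3343846276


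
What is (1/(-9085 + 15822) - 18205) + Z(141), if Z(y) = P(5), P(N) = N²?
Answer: -122478659/6737 ≈ -18180.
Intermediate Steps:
Z(y) = 25 (Z(y) = 5² = 25)
(1/(-9085 + 15822) - 18205) + Z(141) = (1/(-9085 + 15822) - 18205) + 25 = (1/6737 - 18205) + 25 = -122647084/6737 + 25 = -122478659/6737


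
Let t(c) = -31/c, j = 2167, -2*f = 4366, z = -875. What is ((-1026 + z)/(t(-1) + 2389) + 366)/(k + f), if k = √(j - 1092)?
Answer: -1929376877/11529881880 - 883819*√43/2305976376 ≈ -0.16985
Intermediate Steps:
f = -2183 (f = -½*4366 = -2183)
k = 5*√43 (k = √(2167 - 1092) = √1075 = 5*√43 ≈ 32.787)
((-1026 + z)/(t(-1) + 2389) + 366)/(k + f) = ((-1026 - 875)/(-31/(-1) + 2389) + 366)/(5*√43 - 2183) = (-1901/(-31*(-1) + 2389) + 366)/(-2183 + 5*√43) = (-1901/(31 + 2389) + 366)/(-2183 + 5*√43) = (-1901/2420 + 366)/(-2183 + 5*√43) = 883819/(2420*(-2183 + 5*√43))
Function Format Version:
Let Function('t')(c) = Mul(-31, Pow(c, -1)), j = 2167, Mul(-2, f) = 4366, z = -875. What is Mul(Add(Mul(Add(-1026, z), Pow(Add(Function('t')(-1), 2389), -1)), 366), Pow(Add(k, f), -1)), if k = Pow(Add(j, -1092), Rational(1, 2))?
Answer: Add(Rational(-1929376877, 11529881880), Mul(Rational(-883819, 2305976376), Pow(43, Rational(1, 2)))) ≈ -0.16985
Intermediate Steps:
f = -2183 (f = Mul(Rational(-1, 2), 4366) = -2183)
k = Mul(5, Pow(43, Rational(1, 2))) (k = Pow(Add(2167, -1092), Rational(1, 2)) = Pow(1075, Rational(1, 2)) = Mul(5, Pow(43, Rational(1, 2))) ≈ 32.787)
Mul(Add(Mul(Add(-1026, z), Pow(Add(Function('t')(-1), 2389), -1)), 366), Pow(Add(k, f), -1)) = Mul(Add(Mul(Add(-1026, -875), Pow(Add(Mul(-31, Pow(-1, -1)), 2389), -1)), 366), Pow(Add(Mul(5, Pow(43, Rational(1, 2))), -2183), -1)) = Mul(Add(Mul(-1901, Pow(Add(Mul(-31, -1), 2389), -1)), 366), Pow(Add(-2183, Mul(5, Pow(43, Rational(1, 2)))), -1)) = Mul(Add(Mul(-1901, Pow(Add(31, 2389), -1)), 366), Pow(Add(-2183, Mul(5, Pow(43, Rational(1, 2)))), -1)) = Mul(Add(Mul(-1901, Pow(2420, -1)), 366), Pow(Add(-2183, Mul(5, Pow(43, Rational(1, 2)))), -1)) = Mul(Add(Mul(-1901, Rational(1, 2420)), 366), Pow(Add(-2183, Mul(5, Pow(43, Rational(1, 2)))), -1)) = Mul(Add(Rational(-1901, 2420), 366), Pow(Add(-2183, Mul(5, Pow(43, Rational(1, 2)))), -1)) = Mul(Rational(883819, 2420), Pow(Add(-2183, Mul(5, Pow(43, Rational(1, 2)))), -1))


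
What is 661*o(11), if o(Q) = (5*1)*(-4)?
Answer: -13220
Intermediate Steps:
o(Q) = -20 (o(Q) = 5*(-4) = -20)
661*o(11) = 661*(-20) = -13220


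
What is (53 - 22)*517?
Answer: 16027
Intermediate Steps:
(53 - 22)*517 = 31*517 = 16027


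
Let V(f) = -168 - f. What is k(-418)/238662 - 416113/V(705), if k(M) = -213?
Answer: 11034463873/23150214 ≈ 476.65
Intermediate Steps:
k(-418)/238662 - 416113/V(705) = -213/238662 - 416113/(-168 - 1*705) = -213*1/238662 - 416113/(-168 - 705) = -71/79554 - 416113/(-873) = -71/79554 - 416113*(-1/873) = -71/79554 + 416113/873 = 11034463873/23150214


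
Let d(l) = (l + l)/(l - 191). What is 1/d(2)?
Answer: -189/4 ≈ -47.250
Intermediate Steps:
d(l) = 2*l/(-191 + l) (d(l) = (2*l)/(-191 + l) = 2*l/(-191 + l))
1/d(2) = 1/(2*2/(-191 + 2)) = 1/(2*2/(-189)) = 1/(2*2*(-1/189)) = 1/(-4/189) = -189/4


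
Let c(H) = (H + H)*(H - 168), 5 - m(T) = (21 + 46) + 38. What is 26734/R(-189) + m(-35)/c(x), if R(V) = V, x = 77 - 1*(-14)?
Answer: -26759384/189189 ≈ -141.44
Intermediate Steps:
x = 91 (x = 77 + 14 = 91)
m(T) = -100 (m(T) = 5 - ((21 + 46) + 38) = 5 - (67 + 38) = 5 - 1*105 = 5 - 105 = -100)
c(H) = 2*H*(-168 + H) (c(H) = (2*H)*(-168 + H) = 2*H*(-168 + H))
26734/R(-189) + m(-35)/c(x) = 26734/(-189) - 100*1/(182*(-168 + 91)) = 26734*(-1/189) - 100/(2*91*(-77)) = -26734/189 - 100/(-14014) = -26734/189 - 100*(-1/14014) = -26734/189 + 50/7007 = -26759384/189189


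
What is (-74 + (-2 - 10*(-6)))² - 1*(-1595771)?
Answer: 1596027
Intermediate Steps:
(-74 + (-2 - 10*(-6)))² - 1*(-1595771) = (-74 + (-2 + 60))² + 1595771 = (-74 + 58)² + 1595771 = (-16)² + 1595771 = 256 + 1595771 = 1596027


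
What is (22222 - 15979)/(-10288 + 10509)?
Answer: 6243/221 ≈ 28.249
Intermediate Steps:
(22222 - 15979)/(-10288 + 10509) = 6243/221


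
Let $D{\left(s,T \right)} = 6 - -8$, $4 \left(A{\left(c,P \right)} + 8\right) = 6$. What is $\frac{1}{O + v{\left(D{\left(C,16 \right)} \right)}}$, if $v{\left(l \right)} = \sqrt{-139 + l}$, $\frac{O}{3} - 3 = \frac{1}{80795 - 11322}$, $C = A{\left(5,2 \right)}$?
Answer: $\frac{8687737596}{198852456745} - \frac{4826497729 i \sqrt{5}}{198852456745} \approx 0.043689 - 0.054273 i$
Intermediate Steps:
$A{\left(c,P \right)} = - \frac{13}{2}$ ($A{\left(c,P \right)} = -8 + \frac{1}{4} \cdot 6 = -8 + \frac{3}{2} = - \frac{13}{2}$)
$C = - \frac{13}{2} \approx -6.5$
$D{\left(s,T \right)} = 14$ ($D{\left(s,T \right)} = 6 + 8 = 14$)
$O = \frac{625260}{69473}$ ($O = 9 + \frac{3}{80795 - 11322} = 9 + \frac{3}{69473} = \frac{625260}{69473} \approx 9.0$)
$\frac{1}{O + v{\left(D{\left(C,16 \right)} \right)}} = \frac{1}{\frac{625260}{69473} + \sqrt{-139 + 14}} = \frac{1}{\frac{625260}{69473} + \sqrt{-125}} = \frac{1}{\frac{625260}{69473} + 5 i \sqrt{5}}$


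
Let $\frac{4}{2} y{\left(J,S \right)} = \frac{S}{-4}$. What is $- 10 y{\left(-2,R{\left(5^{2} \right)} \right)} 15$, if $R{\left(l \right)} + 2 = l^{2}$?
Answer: $\frac{46725}{4} \approx 11681.0$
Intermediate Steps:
$R{\left(l \right)} = -2 + l^{2}$
$y{\left(J,S \right)} = - \frac{S}{8}$ ($y{\left(J,S \right)} = \frac{S \frac{1}{-4}}{2} = \frac{S \left(- \frac{1}{4}\right)}{2} = \frac{\left(- \frac{1}{4}\right) S}{2} = - \frac{S}{8}$)
$- 10 y{\left(-2,R{\left(5^{2} \right)} \right)} 15 = - 10 \left(- \frac{-2 + \left(5^{2}\right)^{2}}{8}\right) 15 = - 10 \left(- \frac{-2 + 25^{2}}{8}\right) 15 = - 10 \left(- \frac{-2 + 625}{8}\right) 15 = - 10 \left(\left(- \frac{1}{8}\right) 623\right) 15 = \left(-10\right) \left(- \frac{623}{8}\right) 15 = \frac{3115}{4} \cdot 15 = \frac{46725}{4}$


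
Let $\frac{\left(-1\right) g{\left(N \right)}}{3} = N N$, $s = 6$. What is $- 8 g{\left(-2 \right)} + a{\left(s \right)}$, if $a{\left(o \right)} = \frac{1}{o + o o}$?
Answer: $\frac{4033}{42} \approx 96.024$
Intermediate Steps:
$a{\left(o \right)} = \frac{1}{o + o^{2}}$
$g{\left(N \right)} = - 3 N^{2}$ ($g{\left(N \right)} = - 3 N N = - 3 N^{2}$)
$- 8 g{\left(-2 \right)} + a{\left(s \right)} = - 8 \left(- 3 \left(-2\right)^{2}\right) + \frac{1}{6 \left(1 + 6\right)} = - 8 \left(\left(-3\right) 4\right) + \frac{1}{6 \cdot 7} = \left(-8\right) \left(-12\right) + \frac{1}{6} \cdot \frac{1}{7} = 96 + \frac{1}{42} = \frac{4033}{42}$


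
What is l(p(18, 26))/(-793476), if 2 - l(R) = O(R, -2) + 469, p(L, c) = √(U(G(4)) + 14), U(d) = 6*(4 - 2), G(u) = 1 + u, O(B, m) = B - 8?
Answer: 17/29388 + √26/793476 ≈ 0.00058489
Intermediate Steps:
O(B, m) = -8 + B
U(d) = 12 (U(d) = 6*2 = 12)
p(L, c) = √26 (p(L, c) = √(12 + 14) = √26)
l(R) = -459 - R (l(R) = 2 - ((-8 + R) + 469) = 2 - (461 + R) = 2 + (-461 - R) = -459 - R)
l(p(18, 26))/(-793476) = (-459 - √26)/(-793476) = (-459 - √26)*(-1/793476) = 17/29388 + √26/793476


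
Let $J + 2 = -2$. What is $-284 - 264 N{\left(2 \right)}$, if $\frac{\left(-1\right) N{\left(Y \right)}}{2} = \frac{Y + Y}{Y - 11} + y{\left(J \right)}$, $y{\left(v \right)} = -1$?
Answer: $- \frac{3140}{3} \approx -1046.7$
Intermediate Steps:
$J = -4$ ($J = -2 - 2 = -4$)
$N{\left(Y \right)} = 2 - \frac{4 Y}{-11 + Y}$ ($N{\left(Y \right)} = - 2 \left(\frac{Y + Y}{Y - 11} - 1\right) = - 2 \left(\frac{2 Y}{-11 + Y} - 1\right) = - 2 \left(-1 + \frac{2 Y}{-11 + Y}\right) = 2 - \frac{4 Y}{-11 + Y}$)
$-284 - 264 N{\left(2 \right)} = -284 - 264 \frac{2 \left(-11 - 2\right)}{-11 + 2} = -284 - 264 \frac{2 \left(-11 - 2\right)}{-9} = -284 - 264 \cdot 2 \left(- \frac{1}{9}\right) \left(-13\right) = -284 - \frac{2288}{3} = - \frac{3140}{3}$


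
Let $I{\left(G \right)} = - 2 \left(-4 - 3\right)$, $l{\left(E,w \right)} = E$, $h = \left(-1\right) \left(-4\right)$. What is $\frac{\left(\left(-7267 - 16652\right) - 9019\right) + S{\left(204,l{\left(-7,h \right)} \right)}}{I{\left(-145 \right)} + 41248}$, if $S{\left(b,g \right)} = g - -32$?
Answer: $- \frac{477}{598} \approx -0.79766$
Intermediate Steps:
$h = 4$
$S{\left(b,g \right)} = 32 + g$ ($S{\left(b,g \right)} = g + 32 = 32 + g$)
$I{\left(G \right)} = 14$ ($I{\left(G \right)} = \left(-2\right) \left(-7\right) = 14$)
$\frac{\left(\left(-7267 - 16652\right) - 9019\right) + S{\left(204,l{\left(-7,h \right)} \right)}}{I{\left(-145 \right)} + 41248} = \frac{\left(\left(-7267 - 16652\right) - 9019\right) + \left(32 - 7\right)}{14 + 41248} = \frac{\left(-23919 - 9019\right) + 25}{41262} = \left(-32938 + 25\right) \frac{1}{41262} = \left(-32913\right) \frac{1}{41262} = - \frac{477}{598}$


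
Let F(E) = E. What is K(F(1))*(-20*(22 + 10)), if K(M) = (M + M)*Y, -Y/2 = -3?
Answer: -7680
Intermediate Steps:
Y = 6 (Y = -2*(-3) = 6)
K(M) = 12*M (K(M) = (M + M)*6 = (2*M)*6 = 12*M)
K(F(1))*(-20*(22 + 10)) = (12*1)*(-20*(22 + 10)) = 12*(-20*32) = 12*(-640) = -7680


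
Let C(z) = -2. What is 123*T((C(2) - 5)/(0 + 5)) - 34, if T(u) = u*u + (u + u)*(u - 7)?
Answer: 77501/25 ≈ 3100.0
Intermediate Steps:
T(u) = u**2 + 2*u*(-7 + u) (T(u) = u**2 + (2*u)*(-7 + u) = u**2 + 2*u*(-7 + u))
123*T((C(2) - 5)/(0 + 5)) - 34 = 123*(((-2 - 5)/(0 + 5))*(-14 + 3*((-2 - 5)/(0 + 5)))) - 34 = 123*((-7/5)*(-14 + 3*(-7/5))) - 34 = 123*(((1/5)*(-7))*(-14 + 3*((1/5)*(-7)))) - 34 = 123*(-7*(-14 + 3*(-7/5))/5) - 34 = 123*(-7*(-14 - 21/5)/5) - 34 = 123*(-7/5*(-91/5)) - 34 = 123*(637/25) - 34 = 78351/25 - 34 = 77501/25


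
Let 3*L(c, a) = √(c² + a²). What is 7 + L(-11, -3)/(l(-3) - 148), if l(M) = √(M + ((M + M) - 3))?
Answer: 7 - 37*√130/16437 - I*√390/32874 ≈ 6.9743 - 0.00060073*I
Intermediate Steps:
L(c, a) = √(a² + c²)/3 (L(c, a) = √(c² + a²)/3 = √(a² + c²)/3)
l(M) = √(-3 + 3*M) (l(M) = √(M + (2*M - 3)) = √(M + (-3 + 2*M)) = √(-3 + 3*M))
7 + L(-11, -3)/(l(-3) - 148) = 7 + (√((-3)² + (-11)²)/3)/(√(-3 + 3*(-3)) - 148) = 7 + (√(9 + 121)/3)/(√(-3 - 9) - 148) = 7 + (√130/3)/(√(-12) - 148) = 7 + (√130/3)/(2*I*√3 - 148) = 7 + (√130/3)/(-148 + 2*I*√3) = 7 + √130/(3*(-148 + 2*I*√3))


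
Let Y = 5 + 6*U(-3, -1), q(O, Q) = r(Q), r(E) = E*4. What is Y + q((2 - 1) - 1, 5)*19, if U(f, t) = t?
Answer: 379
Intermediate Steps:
r(E) = 4*E
q(O, Q) = 4*Q
Y = -1 (Y = 5 + 6*(-1) = 5 - 6 = -1)
Y + q((2 - 1) - 1, 5)*19 = -1 + (4*5)*19 = -1 + 20*19 = -1 + 380 = 379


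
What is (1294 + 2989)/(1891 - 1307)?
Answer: 4283/584 ≈ 7.3339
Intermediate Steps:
(1294 + 2989)/(1891 - 1307) = 4283/584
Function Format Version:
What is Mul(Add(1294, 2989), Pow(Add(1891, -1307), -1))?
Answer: Rational(4283, 584) ≈ 7.3339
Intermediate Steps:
Mul(Add(1294, 2989), Pow(Add(1891, -1307), -1)) = Mul(4283, Pow(584, -1)) = Mul(4283, Rational(1, 584)) = Rational(4283, 584)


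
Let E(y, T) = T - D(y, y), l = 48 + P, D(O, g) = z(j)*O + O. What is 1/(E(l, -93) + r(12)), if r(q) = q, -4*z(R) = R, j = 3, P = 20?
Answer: -1/98 ≈ -0.010204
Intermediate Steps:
z(R) = -R/4
D(O, g) = O/4 (D(O, g) = (-1/4*3)*O + O = -3*O/4 + O = O/4)
l = 68 (l = 48 + 20 = 68)
E(y, T) = T - y/4
1/(E(l, -93) + r(12)) = 1/((-93 - 1/4*68) + 12) = 1/((-93 - 17) + 12) = 1/(-110 + 12) = 1/(-98) = -1/98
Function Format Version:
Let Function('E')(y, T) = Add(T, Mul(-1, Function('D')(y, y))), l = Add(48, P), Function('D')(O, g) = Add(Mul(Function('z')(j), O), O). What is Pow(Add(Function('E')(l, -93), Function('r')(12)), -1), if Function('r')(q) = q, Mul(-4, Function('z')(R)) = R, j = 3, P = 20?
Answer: Rational(-1, 98) ≈ -0.010204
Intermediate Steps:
Function('z')(R) = Mul(Rational(-1, 4), R)
Function('D')(O, g) = Mul(Rational(1, 4), O) (Function('D')(O, g) = Add(Mul(Mul(Rational(-1, 4), 3), O), O) = Add(Mul(Rational(-3, 4), O), O) = Mul(Rational(1, 4), O))
l = 68 (l = Add(48, 20) = 68)
Function('E')(y, T) = Add(T, Mul(Rational(-1, 4), y)) (Function('E')(y, T) = Add(T, Mul(-1, Mul(Rational(1, 4), y))) = Add(T, Mul(Rational(-1, 4), y)))
Pow(Add(Function('E')(l, -93), Function('r')(12)), -1) = Pow(Add(Add(-93, Mul(Rational(-1, 4), 68)), 12), -1) = Pow(Add(Add(-93, -17), 12), -1) = Pow(Add(-110, 12), -1) = Pow(-98, -1) = Rational(-1, 98)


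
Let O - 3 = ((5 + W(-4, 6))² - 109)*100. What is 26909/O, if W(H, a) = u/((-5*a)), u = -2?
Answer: -242181/74969 ≈ -3.2304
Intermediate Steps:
W(H, a) = 2/(5*a) (W(H, a) = -2*(-1/(5*a)) = -(-2)/(5*a) = 2/(5*a))
O = -74969/9 (O = 3 + ((5 + (⅖)/6)² - 109)*100 = 3 + ((5 + (⅖)*(⅙))² - 109)*100 = 3 + ((5 + 1/15)² - 109)*100 = 3 + ((76/15)² - 109)*100 = 3 + (5776/225 - 109)*100 = 3 - 18749/225*100 = 3 - 74996/9 = -74969/9 ≈ -8329.9)
26909/O = 26909/(-74969/9) = 26909*(-9/74969) = -242181/74969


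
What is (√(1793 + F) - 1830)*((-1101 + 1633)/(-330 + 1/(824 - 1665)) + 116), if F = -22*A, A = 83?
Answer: -58095516720/277531 + 31746184*I*√33/277531 ≈ -2.0933e+5 + 657.11*I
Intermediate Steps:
F = -1826 (F = -22*83 = -1826)
(√(1793 + F) - 1830)*((-1101 + 1633)/(-330 + 1/(824 - 1665)) + 116) = (√(1793 - 1826) - 1830)*((-1101 + 1633)/(-330 + 1/(824 - 1665)) + 116) = (√(-33) - 1830)*(532/(-330 + 1/(-841)) + 116) = (I*√33 - 1830)*(532/(-330 - 1/841) + 116) = (-1830 + I*√33)*(532/(-277531/841) + 116) = (-1830 + I*√33)*(532*(-841/277531) + 116) = (-1830 + I*√33)*(-447412/277531 + 116) = (-1830 + I*√33)*(31746184/277531) = -58095516720/277531 + 31746184*I*√33/277531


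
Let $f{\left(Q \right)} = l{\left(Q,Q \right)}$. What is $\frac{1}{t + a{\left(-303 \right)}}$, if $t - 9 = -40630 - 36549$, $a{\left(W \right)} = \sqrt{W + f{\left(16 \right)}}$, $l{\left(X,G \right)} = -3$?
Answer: $- \frac{38585}{2977604603} - \frac{3 i \sqrt{34}}{5955209206} \approx -1.2958 \cdot 10^{-5} - 2.9374 \cdot 10^{-9} i$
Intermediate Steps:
$f{\left(Q \right)} = -3$
$a{\left(W \right)} = \sqrt{-3 + W}$ ($a{\left(W \right)} = \sqrt{W - 3} = \sqrt{-3 + W}$)
$t = -77170$ ($t = 9 - 77179 = -77170$)
$\frac{1}{t + a{\left(-303 \right)}} = \frac{1}{-77170 + \sqrt{-3 - 303}} = \frac{1}{-77170 + \sqrt{-306}} = \frac{1}{-77170 + 3 i \sqrt{34}}$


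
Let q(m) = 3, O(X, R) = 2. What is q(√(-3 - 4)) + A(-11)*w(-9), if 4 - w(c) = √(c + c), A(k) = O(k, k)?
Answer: 11 - 6*I*√2 ≈ 11.0 - 8.4853*I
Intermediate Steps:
A(k) = 2
w(c) = 4 - √2*√c (w(c) = 4 - √(c + c) = 4 - √(2*c) = 4 - √2*√c)
q(√(-3 - 4)) + A(-11)*w(-9) = 3 + 2*(4 - √2*√(-9)) = 3 + 2*(4 - √2*3*I) = 3 + 2*(4 - 3*I*√2) = 3 + (8 - 6*I*√2) = 11 - 6*I*√2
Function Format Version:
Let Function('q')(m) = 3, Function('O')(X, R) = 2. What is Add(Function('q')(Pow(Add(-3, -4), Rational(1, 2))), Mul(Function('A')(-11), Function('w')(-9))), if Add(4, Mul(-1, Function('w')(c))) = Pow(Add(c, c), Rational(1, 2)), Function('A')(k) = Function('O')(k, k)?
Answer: Add(11, Mul(-6, I, Pow(2, Rational(1, 2)))) ≈ Add(11.000, Mul(-8.4853, I))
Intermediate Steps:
Function('A')(k) = 2
Function('w')(c) = Add(4, Mul(-1, Pow(2, Rational(1, 2)), Pow(c, Rational(1, 2)))) (Function('w')(c) = Add(4, Mul(-1, Pow(Add(c, c), Rational(1, 2)))) = Add(4, Mul(-1, Pow(Mul(2, c), Rational(1, 2)))) = Add(4, Mul(-1, Mul(Pow(2, Rational(1, 2)), Pow(c, Rational(1, 2))))) = Add(4, Mul(-1, Pow(2, Rational(1, 2)), Pow(c, Rational(1, 2)))))
Add(Function('q')(Pow(Add(-3, -4), Rational(1, 2))), Mul(Function('A')(-11), Function('w')(-9))) = Add(3, Mul(2, Add(4, Mul(-1, Pow(2, Rational(1, 2)), Pow(-9, Rational(1, 2)))))) = Add(3, Mul(2, Add(4, Mul(-1, Pow(2, Rational(1, 2)), Mul(3, I))))) = Add(3, Mul(2, Add(4, Mul(-3, I, Pow(2, Rational(1, 2)))))) = Add(3, Add(8, Mul(-6, I, Pow(2, Rational(1, 2))))) = Add(11, Mul(-6, I, Pow(2, Rational(1, 2))))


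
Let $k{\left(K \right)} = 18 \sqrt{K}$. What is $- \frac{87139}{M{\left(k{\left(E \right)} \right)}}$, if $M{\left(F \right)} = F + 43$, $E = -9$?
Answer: $- \frac{3746977}{4765} + \frac{4705506 i}{4765} \approx -786.35 + 987.51 i$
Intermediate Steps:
$M{\left(F \right)} = 43 + F$
$- \frac{87139}{M{\left(k{\left(E \right)} \right)}} = - \frac{87139}{43 + 18 \sqrt{-9}} = - \frac{87139}{43 + 18 \cdot 3 i} = - \frac{87139}{43 + 54 i} = - 87139 \frac{43 - 54 i}{4765} = - \frac{87139 \left(43 - 54 i\right)}{4765}$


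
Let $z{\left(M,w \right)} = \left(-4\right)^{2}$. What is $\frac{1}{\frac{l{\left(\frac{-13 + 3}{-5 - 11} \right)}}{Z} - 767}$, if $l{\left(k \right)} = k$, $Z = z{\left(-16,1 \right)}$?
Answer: $- \frac{128}{98171} \approx -0.0013038$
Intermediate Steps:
$z{\left(M,w \right)} = 16$
$Z = 16$
$\frac{1}{\frac{l{\left(\frac{-13 + 3}{-5 - 11} \right)}}{Z} - 767} = \frac{1}{\frac{\left(-13 + 3\right) \frac{1}{-5 - 11}}{16} - 767} = \frac{1}{- \frac{10}{-16} \cdot \frac{1}{16} - 767} = \frac{1}{\left(-10\right) \left(- \frac{1}{16}\right) \frac{1}{16} - 767} = \frac{1}{\frac{5}{8} \cdot \frac{1}{16} - 767} = \frac{1}{\frac{5}{128} - 767} = \frac{1}{- \frac{98171}{128}} = - \frac{128}{98171}$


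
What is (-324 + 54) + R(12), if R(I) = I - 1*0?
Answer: -258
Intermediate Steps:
R(I) = I (R(I) = I + 0 = I)
(-324 + 54) + R(12) = (-324 + 54) + 12 = -270 + 12 = -258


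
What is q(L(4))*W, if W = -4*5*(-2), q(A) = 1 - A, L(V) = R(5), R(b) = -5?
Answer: 240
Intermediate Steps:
L(V) = -5
W = 40 (W = -20*(-2) = 40)
q(L(4))*W = (1 - 1*(-5))*40 = (1 + 5)*40 = 6*40 = 240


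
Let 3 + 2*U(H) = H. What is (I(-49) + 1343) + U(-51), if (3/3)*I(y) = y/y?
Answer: 1317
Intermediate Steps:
U(H) = -3/2 + H/2
I(y) = 1 (I(y) = y/y = 1)
(I(-49) + 1343) + U(-51) = (1 + 1343) + (-3/2 + (½)*(-51)) = 1344 + (-3/2 - 51/2) = 1344 - 27 = 1317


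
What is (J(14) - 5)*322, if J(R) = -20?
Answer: -8050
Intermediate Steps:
(J(14) - 5)*322 = (-20 - 5)*322 = -25*322 = -8050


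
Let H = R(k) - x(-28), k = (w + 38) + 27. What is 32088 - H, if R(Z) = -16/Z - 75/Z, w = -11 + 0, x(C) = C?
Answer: 1731331/54 ≈ 32062.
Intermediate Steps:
w = -11
k = 54 (k = (-11 + 38) + 27 = 27 + 27 = 54)
R(Z) = -91/Z
H = 1421/54 (H = -91/54 - 1*(-28) = -91*1/54 + 28 = -91/54 + 28 = 1421/54 ≈ 26.315)
32088 - H = 32088 - 1*1421/54 = 32088 - 1421/54 = 1731331/54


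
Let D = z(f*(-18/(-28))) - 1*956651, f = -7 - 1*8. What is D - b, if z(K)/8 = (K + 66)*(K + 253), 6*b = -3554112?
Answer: -12474405/49 ≈ -2.5458e+5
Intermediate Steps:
f = -15 (f = -7 - 8 = -15)
b = -592352 (b = (⅙)*(-3554112) = -592352)
z(K) = 8*(66 + K)*(253 + K) (z(K) = 8*((K + 66)*(K + 253)) = 8*((66 + K)*(253 + K)) = 8*(66 + K)*(253 + K))
D = -41499653/49 (D = (133584 + 8*(-(-270)/(-28))² + 2552*(-(-270)/(-28))) - 1*956651 = (133584 + 8*(-(-270)*(-1)/28)² + 2552*(-(-270)*(-1)/28)) - 956651 = (133584 + 8*(-15*9/14)² + 2552*(-15*9/14)) - 956651 = (133584 + 8*(-135/14)² + 2552*(-135/14)) - 956651 = (133584 + 8*(18225/196) - 172260/7) - 956651 = (133584 + 36450/49 - 172260/7) - 956651 = 5376246/49 - 956651 = -41499653/49 ≈ -8.4693e+5)
D - b = -41499653/49 - 1*(-592352) = -41499653/49 + 592352 = -12474405/49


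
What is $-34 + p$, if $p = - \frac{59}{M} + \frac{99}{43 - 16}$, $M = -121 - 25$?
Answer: $- \frac{13109}{438} \approx -29.929$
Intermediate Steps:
$M = -146$
$p = \frac{1783}{438}$ ($p = - \frac{59}{-146} + \frac{99}{43 - 16} = \left(-59\right) \left(- \frac{1}{146}\right) + \frac{99}{27} = \frac{59}{146} + 99 \cdot \frac{1}{27} = \frac{59}{146} + \frac{11}{3} = \frac{1783}{438} \approx 4.0708$)
$-34 + p = -34 + \frac{1783}{438} = - \frac{13109}{438}$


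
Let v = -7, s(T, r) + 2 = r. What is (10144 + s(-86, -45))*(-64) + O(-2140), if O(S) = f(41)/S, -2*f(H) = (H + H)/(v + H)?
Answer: -47018094039/72760 ≈ -6.4621e+5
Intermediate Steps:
s(T, r) = -2 + r
f(H) = -H/(-7 + H) (f(H) = -(H + H)/(2*(-7 + H)) = -2*H/(2*(-7 + H)) = -H/(-7 + H))
O(S) = -41/(34*S) (O(S) = (-1*41/(-7 + 41))/S = (-1*41/34)/S = (-1*41*1/34)/S = -41/(34*S))
(10144 + s(-86, -45))*(-64) + O(-2140) = (10144 + (-2 - 45))*(-64) - 41/34/(-2140) = (10144 - 47)*(-64) - 41/34*(-1/2140) = 10097*(-64) + 41/72760 = -646208 + 41/72760 = -47018094039/72760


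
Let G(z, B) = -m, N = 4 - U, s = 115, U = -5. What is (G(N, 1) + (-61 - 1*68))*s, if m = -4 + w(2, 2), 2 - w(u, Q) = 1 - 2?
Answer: -14720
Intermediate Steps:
w(u, Q) = 3 (w(u, Q) = 2 - (1 - 2) = 2 - 1*(-1) = 2 + 1 = 3)
m = -1 (m = -4 + 3 = -1)
N = 9 (N = 4 - 1*(-5) = 4 + 5 = 9)
G(z, B) = 1 (G(z, B) = -1*(-1) = 1)
(G(N, 1) + (-61 - 1*68))*s = (1 + (-61 - 1*68))*115 = (1 + (-61 - 68))*115 = (1 - 129)*115 = -128*115 = -14720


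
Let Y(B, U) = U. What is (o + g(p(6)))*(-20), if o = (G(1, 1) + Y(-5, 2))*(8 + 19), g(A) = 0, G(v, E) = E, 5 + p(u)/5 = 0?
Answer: -1620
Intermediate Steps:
p(u) = -25 (p(u) = -25 + 5*0 = -25 + 0 = -25)
o = 81 (o = (1 + 2)*(8 + 19) = 3*27 = 81)
(o + g(p(6)))*(-20) = (81 + 0)*(-20) = 81*(-20) = -1620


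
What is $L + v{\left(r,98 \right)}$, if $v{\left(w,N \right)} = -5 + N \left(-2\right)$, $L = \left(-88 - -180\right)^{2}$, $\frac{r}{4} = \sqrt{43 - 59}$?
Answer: $8263$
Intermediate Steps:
$r = 16 i$ ($r = 4 \sqrt{43 - 59} = 4 \sqrt{-16} = 4 \cdot 4 i = 16 i \approx 16.0 i$)
$L = 8464$ ($L = \left(-88 + 180\right)^{2} = 92^{2} = 8464$)
$v{\left(w,N \right)} = -5 - 2 N$
$L + v{\left(r,98 \right)} = 8464 - 201 = 8263$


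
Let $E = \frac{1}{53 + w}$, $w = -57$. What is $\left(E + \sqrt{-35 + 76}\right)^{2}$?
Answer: $\frac{657}{16} - \frac{\sqrt{41}}{2} \approx 37.861$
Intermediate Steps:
$E = - \frac{1}{4}$ ($E = \frac{1}{53 - 57} = \frac{1}{-4} = - \frac{1}{4} \approx -0.25$)
$\left(E + \sqrt{-35 + 76}\right)^{2} = \left(- \frac{1}{4} + \sqrt{-35 + 76}\right)^{2} = \left(- \frac{1}{4} + \sqrt{41}\right)^{2}$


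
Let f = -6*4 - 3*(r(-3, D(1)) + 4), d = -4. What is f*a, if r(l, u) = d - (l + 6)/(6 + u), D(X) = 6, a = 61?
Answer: -5673/4 ≈ -1418.3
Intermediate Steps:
r(l, u) = -4 - (6 + l)/(6 + u) (r(l, u) = -4 - (l + 6)/(6 + u) = -4 - (6 + l)/(6 + u))
f = -93/4 (f = -6*4 - 3*((-30 - 1*(-3) - 4*6)/(6 + 6) + 4) = -24 - 3*((-30 + 3 - 24)/12 + 4) = -24 - 3*((1/12)*(-51) + 4) = -24 - 3*(-17/4 + 4) = -24 - 3*(-1/4) = -24 + 3/4 = -93/4 ≈ -23.250)
f*a = -93/4*61 = -5673/4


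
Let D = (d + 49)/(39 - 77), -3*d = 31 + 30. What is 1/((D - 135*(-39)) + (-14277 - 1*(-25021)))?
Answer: 57/912470 ≈ 6.2468e-5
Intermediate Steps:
d = -61/3 (d = -(31 + 30)/3 = -⅓*61 = -61/3 ≈ -20.333)
D = -43/57 (D = (-61/3 + 49)/(39 - 77) = (86/3)/(-38) = (86/3)*(-1/38) = -43/57 ≈ -0.75439)
1/((D - 135*(-39)) + (-14277 - 1*(-25021))) = 1/((-43/57 - 135*(-39)) + (-14277 - 1*(-25021))) = 1/((-43/57 + 5265) + (-14277 + 25021)) = 1/(300062/57 + 10744) = 1/(912470/57) = 57/912470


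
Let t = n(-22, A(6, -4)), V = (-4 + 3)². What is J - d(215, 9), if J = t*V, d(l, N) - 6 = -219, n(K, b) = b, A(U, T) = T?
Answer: 209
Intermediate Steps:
V = 1 (V = (-1)² = 1)
d(l, N) = -213 (d(l, N) = 6 - 219 = -213)
t = -4
J = -4 (J = -4*1 = -4)
J - d(215, 9) = -4 - 1*(-213) = -4 + 213 = 209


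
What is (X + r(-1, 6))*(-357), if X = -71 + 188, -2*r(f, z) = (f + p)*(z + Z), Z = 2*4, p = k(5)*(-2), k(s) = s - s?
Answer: -44268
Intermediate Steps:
k(s) = 0
p = 0 (p = 0*(-2) = 0)
Z = 8
r(f, z) = -f*(8 + z)/2 (r(f, z) = -(f + 0)*(z + 8)/2 = -f*(8 + z)/2)
X = 117
(X + r(-1, 6))*(-357) = (117 + (1/2)*(-1)*(-8 - 1*6))*(-357) = (117 + (1/2)*(-1)*(-8 - 6))*(-357) = (117 + (1/2)*(-1)*(-14))*(-357) = (117 + 7)*(-357) = 124*(-357) = -44268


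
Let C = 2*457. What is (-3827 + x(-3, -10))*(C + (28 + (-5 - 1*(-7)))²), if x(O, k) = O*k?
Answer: -6887758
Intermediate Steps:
C = 914
(-3827 + x(-3, -10))*(C + (28 + (-5 - 1*(-7)))²) = (-3827 - 3*(-10))*(914 + (28 + (-5 - 1*(-7)))²) = (-3827 + 30)*(914 + (28 + (-5 + 7))²) = -3797*(914 + (28 + 2)²) = -3797*(914 + 30²) = -3797*(914 + 900) = -3797*1814 = -6887758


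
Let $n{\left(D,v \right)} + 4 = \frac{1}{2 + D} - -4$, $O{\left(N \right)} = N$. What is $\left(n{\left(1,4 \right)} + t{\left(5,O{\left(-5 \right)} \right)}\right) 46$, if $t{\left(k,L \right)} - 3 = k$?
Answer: $\frac{1150}{3} \approx 383.33$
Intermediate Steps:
$t{\left(k,L \right)} = 3 + k$
$n{\left(D,v \right)} = \frac{1}{2 + D}$ ($n{\left(D,v \right)} = -4 + \left(\frac{1}{2 + D} - -4\right) = -4 + \left(\frac{1}{2 + D} + 4\right) = -4 + \left(4 + \frac{1}{2 + D}\right) = \frac{1}{2 + D}$)
$\left(n{\left(1,4 \right)} + t{\left(5,O{\left(-5 \right)} \right)}\right) 46 = \left(\frac{1}{2 + 1} + \left(3 + 5\right)\right) 46 = \left(\frac{1}{3} + 8\right) 46 = \frac{25}{3} \cdot 46 = \frac{1150}{3}$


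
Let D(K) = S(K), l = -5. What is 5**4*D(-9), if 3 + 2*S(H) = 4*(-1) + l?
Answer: -3750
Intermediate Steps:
S(H) = -6 (S(H) = -3/2 + (4*(-1) - 5)/2 = -3/2 + (-4 - 5)/2 = -3/2 + (1/2)*(-9) = -3/2 - 9/2 = -6)
D(K) = -6
5**4*D(-9) = 5**4*(-6) = 625*(-6) = -3750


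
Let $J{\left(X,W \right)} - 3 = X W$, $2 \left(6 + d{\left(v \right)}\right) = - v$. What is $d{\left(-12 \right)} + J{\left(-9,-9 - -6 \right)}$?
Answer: $30$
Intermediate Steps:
$d{\left(v \right)} = -6 - \frac{v}{2}$ ($d{\left(v \right)} = -6 + \frac{\left(-1\right) v}{2} = -6 - \frac{v}{2}$)
$J{\left(X,W \right)} = 3 + W X$ ($J{\left(X,W \right)} = 3 + X W = 3 + W X$)
$d{\left(-12 \right)} + J{\left(-9,-9 - -6 \right)} = \left(-6 - -6\right) + \left(3 + \left(-9 - -6\right) \left(-9\right)\right) = \left(-6 + 6\right) + \left(3 + \left(-9 + 6\right) \left(-9\right)\right) = 0 + \left(3 - -27\right) = 0 + \left(3 + 27\right) = 0 + 30 = 30$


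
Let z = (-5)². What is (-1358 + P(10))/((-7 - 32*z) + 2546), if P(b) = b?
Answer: -1348/1739 ≈ -0.77516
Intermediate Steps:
z = 25
(-1358 + P(10))/((-7 - 32*z) + 2546) = (-1358 + 10)/((-7 - 32*25) + 2546) = -1348/((-7 - 800) + 2546) = -1348/(-807 + 2546) = -1348/1739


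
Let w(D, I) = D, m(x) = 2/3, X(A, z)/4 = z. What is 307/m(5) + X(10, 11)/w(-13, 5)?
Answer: 11885/26 ≈ 457.12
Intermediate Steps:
X(A, z) = 4*z
m(x) = 2/3 (m(x) = (1/3)*2 = 2/3)
307/m(5) + X(10, 11)/w(-13, 5) = 307/(2/3) + (4*11)/(-13) = 307*(3/2) + 44*(-1/13) = 921/2 - 44/13 = 11885/26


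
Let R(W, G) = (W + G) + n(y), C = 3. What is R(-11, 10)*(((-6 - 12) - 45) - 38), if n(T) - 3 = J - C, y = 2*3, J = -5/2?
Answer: 707/2 ≈ 353.50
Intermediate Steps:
J = -5/2 (J = -5*½ = -5/2 ≈ -2.5000)
y = 6
n(T) = -5/2 (n(T) = 3 + (-5/2 - 1*3) = 3 + (-5/2 - 3) = 3 - 11/2 = -5/2)
R(W, G) = -5/2 + G + W (R(W, G) = (W + G) - 5/2 = (G + W) - 5/2 = -5/2 + G + W)
R(-11, 10)*(((-6 - 12) - 45) - 38) = (-5/2 + 10 - 11)*(((-6 - 12) - 45) - 38) = -7*((-18 - 45) - 38)/2 = -7*(-63 - 38)/2 = -7/2*(-101) = 707/2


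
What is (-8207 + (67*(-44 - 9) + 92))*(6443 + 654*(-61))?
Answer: 390239366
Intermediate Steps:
(-8207 + (67*(-44 - 9) + 92))*(6443 + 654*(-61)) = (-8207 + (67*(-53) + 92))*(6443 - 39894) = (-8207 + (-3551 + 92))*(-33451) = (-8207 - 3459)*(-33451) = -11666*(-33451) = 390239366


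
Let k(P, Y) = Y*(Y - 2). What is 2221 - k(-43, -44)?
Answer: 197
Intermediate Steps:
k(P, Y) = Y*(-2 + Y)
2221 - k(-43, -44) = 2221 - (-44)*(-2 - 44) = 2221 - (-44)*(-46) = 2221 - 1*2024 = 2221 - 2024 = 197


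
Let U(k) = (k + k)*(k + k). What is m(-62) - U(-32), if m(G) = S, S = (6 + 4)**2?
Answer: -3996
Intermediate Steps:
S = 100 (S = 10**2 = 100)
m(G) = 100
U(k) = 4*k**2 (U(k) = (2*k)*(2*k) = 4*k**2)
m(-62) - U(-32) = 100 - 4*(-32)**2 = 100 - 4*1024 = 100 - 1*4096 = 100 - 4096 = -3996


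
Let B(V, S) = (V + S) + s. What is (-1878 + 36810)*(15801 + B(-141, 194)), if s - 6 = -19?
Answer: 553357812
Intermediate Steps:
s = -13 (s = 6 - 19 = -13)
B(V, S) = -13 + S + V (B(V, S) = (V + S) - 13 = (S + V) - 13 = -13 + S + V)
(-1878 + 36810)*(15801 + B(-141, 194)) = (-1878 + 36810)*(15801 + (-13 + 194 - 141)) = 34932*(15801 + 40) = 34932*15841 = 553357812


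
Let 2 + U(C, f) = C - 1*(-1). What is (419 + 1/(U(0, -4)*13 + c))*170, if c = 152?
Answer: 9901140/139 ≈ 71231.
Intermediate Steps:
U(C, f) = -1 + C (U(C, f) = -2 + (C - 1*(-1)) = -2 + (C + 1) = -2 + (1 + C) = -1 + C)
(419 + 1/(U(0, -4)*13 + c))*170 = (419 + 1/((-1 + 0)*13 + 152))*170 = (419 + 1/(-1*13 + 152))*170 = (419 + 1/(-13 + 152))*170 = (419 + 1/139)*170 = (58242/139)*170 = 9901140/139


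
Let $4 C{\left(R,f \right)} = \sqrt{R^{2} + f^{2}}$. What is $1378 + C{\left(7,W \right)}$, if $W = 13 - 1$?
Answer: $1378 + \frac{\sqrt{193}}{4} \approx 1381.5$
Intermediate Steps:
$W = 12$ ($W = 13 - 1 = 12$)
$C{\left(R,f \right)} = \frac{\sqrt{R^{2} + f^{2}}}{4}$
$1378 + C{\left(7,W \right)} = 1378 + \frac{\sqrt{7^{2} + 12^{2}}}{4} = 1378 + \frac{\sqrt{49 + 144}}{4} = 1378 + \frac{\sqrt{193}}{4}$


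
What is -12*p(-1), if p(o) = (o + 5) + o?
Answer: -36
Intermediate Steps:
p(o) = 5 + 2*o (p(o) = (5 + o) + o = 5 + 2*o)
-12*p(-1) = -12*(5 + 2*(-1)) = -12*(5 - 2) = -12*3 = -36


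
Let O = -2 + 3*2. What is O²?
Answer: 16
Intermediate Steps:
O = 4 (O = -2 + 6 = 4)
O² = 4² = 16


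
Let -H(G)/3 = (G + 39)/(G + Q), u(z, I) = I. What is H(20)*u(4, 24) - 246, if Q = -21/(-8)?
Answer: -78510/181 ≈ -433.76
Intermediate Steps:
Q = 21/8 (Q = -21*(-⅛) = 21/8 ≈ 2.6250)
H(G) = -3*(39 + G)/(21/8 + G) (H(G) = -3*(G + 39)/(G + 21/8) = -3*(39 + G)/(21/8 + G))
H(20)*u(4, 24) - 246 = (24*(-39 - 1*20)/(21 + 8*20))*24 - 246 = (24*(-39 - 20)/(21 + 160))*24 - 246 = (24*(-59)/181)*24 - 246 = (24*(1/181)*(-59))*24 - 246 = -1416/181*24 - 246 = -33984/181 - 246 = -78510/181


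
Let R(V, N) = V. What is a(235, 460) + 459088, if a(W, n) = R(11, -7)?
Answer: 459099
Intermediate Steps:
a(W, n) = 11
a(235, 460) + 459088 = 11 + 459088 = 459099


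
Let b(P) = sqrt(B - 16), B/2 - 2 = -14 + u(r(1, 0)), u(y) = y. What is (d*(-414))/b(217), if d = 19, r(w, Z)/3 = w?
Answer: 3933*I*sqrt(34)/17 ≈ 1349.0*I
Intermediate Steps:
r(w, Z) = 3*w
B = -18 (B = 4 + 2*(-14 + 3*1) = 4 + 2*(-14 + 3) = 4 + 2*(-11) = 4 - 22 = -18)
b(P) = I*sqrt(34) (b(P) = sqrt(-18 - 16) = sqrt(-34) = I*sqrt(34))
(d*(-414))/b(217) = (19*(-414))/((I*sqrt(34))) = -(-3933)*I*sqrt(34)/17 = 3933*I*sqrt(34)/17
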